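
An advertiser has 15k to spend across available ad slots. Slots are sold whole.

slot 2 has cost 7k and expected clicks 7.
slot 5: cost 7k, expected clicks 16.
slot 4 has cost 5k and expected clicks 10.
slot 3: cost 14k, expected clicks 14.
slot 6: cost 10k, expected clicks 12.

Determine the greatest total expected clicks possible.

26

Allowing fractional choices, the relaxed optimum would be about 29.6, but ad slots are indivisible.
slot 4 + slot 6: cost 5 + 10 = 15 ≤ 15, expected clicks 10 + 12 = 22.
slot 5 + slot 4: cost 7 + 5 = 12 ≤ 15, expected clicks 16 + 10 = 26.
slot 2 + slot 5: cost 7 + 7 = 14 ≤ 15, expected clicks 7 + 16 = 23.
Best is slot 5 and slot 4 with total expected clicks 26.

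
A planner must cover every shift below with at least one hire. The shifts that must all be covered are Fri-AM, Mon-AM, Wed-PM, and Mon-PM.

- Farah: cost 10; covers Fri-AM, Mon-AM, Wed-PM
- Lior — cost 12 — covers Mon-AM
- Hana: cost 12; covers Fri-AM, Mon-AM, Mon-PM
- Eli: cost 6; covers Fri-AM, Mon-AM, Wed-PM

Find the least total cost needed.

18

This is an integer covering problem.
Choose Hana and Eli: together they cover Fri-AM, Mon-AM, Wed-PM, Mon-PM — every shift.
Total cost: 12 + 6 = 18.
No cover costs less than 18.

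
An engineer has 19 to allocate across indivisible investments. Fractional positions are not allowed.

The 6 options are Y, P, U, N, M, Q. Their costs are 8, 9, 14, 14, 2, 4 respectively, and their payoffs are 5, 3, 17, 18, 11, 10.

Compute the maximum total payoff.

29

This is a 0-1 knapsack instance.
Allowing fractional choices, the relaxed optimum would be about 37.7, but investments are indivisible.
N + M: cost 14 + 2 = 16 ≤ 19, payoff 18 + 11 = 29.
N + Q: cost 14 + 4 = 18 ≤ 19, payoff 18 + 10 = 28.
U + M: cost 14 + 2 = 16 ≤ 19, payoff 17 + 11 = 28.
Best is N and M with total payoff 29.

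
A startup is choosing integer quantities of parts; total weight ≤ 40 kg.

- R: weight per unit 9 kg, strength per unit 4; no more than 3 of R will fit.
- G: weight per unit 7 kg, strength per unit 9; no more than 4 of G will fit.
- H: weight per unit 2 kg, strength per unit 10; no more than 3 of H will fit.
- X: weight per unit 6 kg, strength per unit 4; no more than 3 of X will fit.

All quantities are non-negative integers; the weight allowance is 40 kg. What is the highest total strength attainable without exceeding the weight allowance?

70

This is a bounded integer knapsack.
H has the best ratio (10/2); taking only H gives at most 3×10 = 30 (stopped by the supply cap of 3).
Mixing does better — 4×G, 3×H, and 1×X: weight 40 ≤ 40, strength 4·9 + 3·10 + 1·4 = 70.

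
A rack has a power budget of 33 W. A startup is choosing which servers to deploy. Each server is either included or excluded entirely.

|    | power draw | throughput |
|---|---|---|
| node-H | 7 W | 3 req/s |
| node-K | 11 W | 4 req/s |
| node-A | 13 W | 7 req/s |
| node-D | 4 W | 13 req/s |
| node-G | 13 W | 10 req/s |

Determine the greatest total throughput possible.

30

Allowing fractional choices, the relaxed optimum would be about 31.3, but servers are indivisible.
node-K + node-D + node-G: power draw 11 + 4 + 13 = 28 ≤ 33, throughput 4 + 13 + 10 = 27.
node-A + node-D + node-G: power draw 13 + 4 + 13 = 30 ≤ 33, throughput 7 + 13 + 10 = 30.
Best is node-A, node-D, and node-G with total throughput 30.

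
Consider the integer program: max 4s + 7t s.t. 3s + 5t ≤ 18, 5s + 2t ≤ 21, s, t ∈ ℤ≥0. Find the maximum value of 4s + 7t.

(s,t)=(1,3): 3·1+5·3=18≤18, 5·1+2·3=11≤21, objective 25.
(s,t)=(2,2): 3·2+5·2=16≤18, 5·2+2·2=14≤21, objective 22.
Maximum is 25 at (s,t)=(1,3).

25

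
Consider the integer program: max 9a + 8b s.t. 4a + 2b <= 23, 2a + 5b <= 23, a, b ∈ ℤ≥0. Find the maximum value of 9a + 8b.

60

(a,b)=(4,3): 4·4+2·3=22≤23, 2·4+5·3=23≤23, objective 60.
(a,b)=(5,1): 4·5+2·1=22≤23, 2·5+5·1=15≤23, objective 53.
(a,b)=(4,2): 4·4+2·2=20≤23, 2·4+5·2=18≤23, objective 52.
(a,b)=(3,3): 4·3+2·3=18≤23, 2·3+5·3=21≤23, objective 51.
The best lattice point is (4,3), giving 60.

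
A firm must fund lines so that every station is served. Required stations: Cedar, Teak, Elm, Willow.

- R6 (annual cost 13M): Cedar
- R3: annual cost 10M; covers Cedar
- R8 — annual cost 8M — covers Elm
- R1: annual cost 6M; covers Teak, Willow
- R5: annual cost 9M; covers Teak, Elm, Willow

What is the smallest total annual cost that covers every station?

19

The greedy cost-per-new-station heuristic would pick R1, R8, and R3 for 24, but a cheaper cover exists.
Choose R3 and R5: together they cover Cedar, Teak, Elm, Willow — every station.
Total annual cost: 10 + 9 = 19.
No cover costs less than 19.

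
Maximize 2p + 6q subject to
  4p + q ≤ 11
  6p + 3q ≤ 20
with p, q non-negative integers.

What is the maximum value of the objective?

(p,q)=(0,6): 4·0+1·6=6≤11, 6·0+3·6=18≤20, objective 36.
(p,q)=(0,5): 4·0+1·5=5≤11, 6·0+3·5=15≤20, objective 30.
No feasible integer point exceeds 36.

36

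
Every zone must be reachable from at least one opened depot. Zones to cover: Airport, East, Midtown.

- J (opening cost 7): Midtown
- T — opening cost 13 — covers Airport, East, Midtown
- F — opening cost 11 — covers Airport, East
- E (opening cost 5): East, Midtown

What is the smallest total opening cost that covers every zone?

The greedy cost-per-new-zone heuristic would pick E and F for 16, but a cheaper cover exists.
T alone covers Airport, East, Midtown — every zone.
Total opening cost: 13.
No cover costs less than 13.

13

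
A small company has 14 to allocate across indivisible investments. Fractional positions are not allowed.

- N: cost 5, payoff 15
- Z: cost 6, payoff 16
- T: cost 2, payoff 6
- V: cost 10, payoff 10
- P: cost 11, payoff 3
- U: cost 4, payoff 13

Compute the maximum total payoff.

37

Allowing fractional choices, the relaxed optimum would be about 42.0, but investments are indivisible.
N + Z + T: cost 5 + 6 + 2 = 13 ≤ 14, payoff 15 + 16 + 6 = 37.
Z + T + U: cost 6 + 2 + 4 = 12 ≤ 14, payoff 16 + 6 + 13 = 35.
Best is N, Z, and T with total payoff 37.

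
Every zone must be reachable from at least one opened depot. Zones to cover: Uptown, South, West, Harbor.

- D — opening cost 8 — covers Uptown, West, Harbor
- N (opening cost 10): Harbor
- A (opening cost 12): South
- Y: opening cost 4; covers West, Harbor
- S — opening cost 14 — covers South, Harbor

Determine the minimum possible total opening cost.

Choose D and A: together they cover Uptown, South, West, Harbor — every zone.
Total opening cost: 8 + 12 = 20.

20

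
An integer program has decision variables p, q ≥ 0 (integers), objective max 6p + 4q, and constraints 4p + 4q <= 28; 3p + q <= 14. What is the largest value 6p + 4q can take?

34

The continuous relaxation peaks at (3.5, 3.5) with value 35.00; rounding to a feasible lattice point costs some objective.
(p,q)=(3,4): 4·3+4·4=28≤28, 3·3+1·4=13≤14, objective 34.
(p,q)=(4,2): 4·4+4·2=24≤28, 3·4+1·2=14≤14, objective 32.
No feasible integer point exceeds 34.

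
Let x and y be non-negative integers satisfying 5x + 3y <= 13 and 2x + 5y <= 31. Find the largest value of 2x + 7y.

(x,y)=(0,4) is feasible, giving 28.
(x,y)=(0,3) is feasible, giving 21.
No feasible integer point exceeds 28.

28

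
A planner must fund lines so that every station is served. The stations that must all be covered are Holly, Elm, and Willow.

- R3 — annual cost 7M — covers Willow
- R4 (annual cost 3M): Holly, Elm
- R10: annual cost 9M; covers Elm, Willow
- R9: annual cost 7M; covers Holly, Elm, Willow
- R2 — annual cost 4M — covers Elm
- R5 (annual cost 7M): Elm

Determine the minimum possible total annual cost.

This is an integer covering problem.
The greedy cost-per-new-station heuristic would pick R4 and R3 for 10, but a cheaper cover exists.
R9 alone covers Holly, Elm, Willow — every station.
Total annual cost: 7.
No cover costs less than 7.

7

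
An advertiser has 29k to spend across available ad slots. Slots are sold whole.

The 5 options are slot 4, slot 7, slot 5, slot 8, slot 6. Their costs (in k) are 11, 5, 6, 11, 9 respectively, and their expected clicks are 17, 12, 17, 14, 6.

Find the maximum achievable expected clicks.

48

slot 4 + slot 7 + slot 5: cost 11 + 5 + 6 = 22 ≤ 29, expected clicks 17 + 12 + 17 = 46.
slot 4 + slot 5 + slot 8: cost 11 + 6 + 11 = 28 ≤ 29, expected clicks 17 + 17 + 14 = 48.
Best is slot 4, slot 5, and slot 8 with total expected clicks 48.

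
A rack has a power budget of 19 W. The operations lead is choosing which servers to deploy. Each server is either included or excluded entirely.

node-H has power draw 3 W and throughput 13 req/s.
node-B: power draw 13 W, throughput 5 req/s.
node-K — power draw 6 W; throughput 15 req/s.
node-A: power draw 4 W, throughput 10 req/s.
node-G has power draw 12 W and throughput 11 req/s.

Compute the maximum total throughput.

38

This is a 0-1 knapsack instance.
Allowing fractional choices, the relaxed optimum would be about 43.5, but servers are indivisible.
node-H + node-A + node-G: power draw 3 + 4 + 12 = 19 ≤ 19, throughput 13 + 10 + 11 = 34.
node-H + node-K + node-A: power draw 3 + 6 + 4 = 13 ≤ 19, throughput 13 + 15 + 10 = 38.
node-H + node-K: power draw 3 + 6 = 9 ≤ 19, throughput 13 + 15 = 28.
Best is node-H, node-K, and node-A with total throughput 38.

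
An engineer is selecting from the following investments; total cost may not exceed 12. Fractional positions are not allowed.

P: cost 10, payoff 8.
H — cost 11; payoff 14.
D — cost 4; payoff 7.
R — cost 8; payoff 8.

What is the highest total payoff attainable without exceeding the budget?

15

Take D and R: cost 4 + 8 = 12 ≤ 12, payoff 7 + 8 = 15.
No other feasible combination does better.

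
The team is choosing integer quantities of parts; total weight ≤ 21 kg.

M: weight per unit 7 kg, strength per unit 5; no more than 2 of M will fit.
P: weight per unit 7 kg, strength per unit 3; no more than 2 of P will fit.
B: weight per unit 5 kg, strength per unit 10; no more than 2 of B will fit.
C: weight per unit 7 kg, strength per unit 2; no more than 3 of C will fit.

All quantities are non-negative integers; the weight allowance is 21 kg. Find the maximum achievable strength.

This is a bounded integer knapsack.
1×M and 2×B: weight 17 ≤ 21, strength 1·5 + 2·10 = 25.
1×P and 2×B: weight 17 ≤ 21, strength 1·3 + 2·10 = 23.
Best is 25.

25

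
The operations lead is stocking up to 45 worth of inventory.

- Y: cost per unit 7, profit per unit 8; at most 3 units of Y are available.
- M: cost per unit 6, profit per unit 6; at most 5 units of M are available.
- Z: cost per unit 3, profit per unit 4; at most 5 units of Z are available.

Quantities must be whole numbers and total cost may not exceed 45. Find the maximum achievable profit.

52

This is a bounded integer knapsack.
Take 3×Y, 2×M, and 4×Z: cost 45 ≤ 45, profit 3·8 + 2·6 + 4·4 = 52.
No other integer combination yields more.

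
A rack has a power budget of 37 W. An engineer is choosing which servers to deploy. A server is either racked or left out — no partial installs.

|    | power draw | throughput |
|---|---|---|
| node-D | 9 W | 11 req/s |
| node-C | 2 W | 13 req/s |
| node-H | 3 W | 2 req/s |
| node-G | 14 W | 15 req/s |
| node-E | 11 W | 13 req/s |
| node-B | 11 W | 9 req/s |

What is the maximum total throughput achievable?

52

Treat it as a binary knapsack problem.
Allowing fractional choices, the relaxed optimum would be about 52.8, but servers are indivisible.
node-D + node-C + node-H + node-E + node-B: power draw 9 + 2 + 3 + 11 + 11 = 36 ≤ 37, throughput 11 + 13 + 2 + 13 + 9 = 48.
node-D + node-C + node-G + node-E: power draw 9 + 2 + 14 + 11 = 36 ≤ 37, throughput 11 + 13 + 15 + 13 = 52.
node-D + node-C + node-G + node-B: power draw 9 + 2 + 14 + 11 = 36 ≤ 37, throughput 11 + 13 + 15 + 9 = 48.
Best is node-D, node-C, node-G, and node-E with total throughput 52.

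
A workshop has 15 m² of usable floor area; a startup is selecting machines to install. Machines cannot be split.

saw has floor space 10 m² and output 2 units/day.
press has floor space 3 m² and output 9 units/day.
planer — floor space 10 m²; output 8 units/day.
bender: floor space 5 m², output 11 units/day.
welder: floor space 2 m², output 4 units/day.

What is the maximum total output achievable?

24

Take press, bender, and welder: floor space 3 + 5 + 2 = 10 ≤ 15, output 9 + 11 + 4 = 24.
No other feasible combination does better.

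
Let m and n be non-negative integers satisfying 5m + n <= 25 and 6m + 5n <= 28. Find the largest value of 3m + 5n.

(m,n)=(0,5) is feasible, giving 25.
(m,n)=(1,4) is feasible, giving 23.
(m,n)=(0,4) is feasible, giving 20.
No feasible integer point exceeds 25.

25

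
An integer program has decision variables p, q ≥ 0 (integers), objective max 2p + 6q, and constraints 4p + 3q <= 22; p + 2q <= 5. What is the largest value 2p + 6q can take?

14

(p,q)=(1,2) is feasible, giving 14.
(p,q)=(0,2) is feasible, giving 12.
(p,q)=(2,1) is feasible, giving 10.
(p,q)=(1,1) is feasible, giving 8.
Maximum is 14 at (p,q)=(1,2).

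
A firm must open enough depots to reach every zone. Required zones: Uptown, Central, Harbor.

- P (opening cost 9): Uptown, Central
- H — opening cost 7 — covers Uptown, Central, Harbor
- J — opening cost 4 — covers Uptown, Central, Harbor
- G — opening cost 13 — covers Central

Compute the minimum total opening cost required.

4

J alone covers Uptown, Central, Harbor — every zone.
Total opening cost: 4.
No cover costs less than 4.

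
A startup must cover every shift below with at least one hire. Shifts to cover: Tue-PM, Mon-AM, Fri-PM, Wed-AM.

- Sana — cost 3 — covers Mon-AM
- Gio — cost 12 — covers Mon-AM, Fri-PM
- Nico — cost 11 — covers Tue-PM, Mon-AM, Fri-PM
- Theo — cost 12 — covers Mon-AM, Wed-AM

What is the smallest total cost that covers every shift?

Choose Nico and Theo: together they cover Tue-PM, Mon-AM, Fri-PM, Wed-AM — every shift.
Total cost: 11 + 12 = 23.

23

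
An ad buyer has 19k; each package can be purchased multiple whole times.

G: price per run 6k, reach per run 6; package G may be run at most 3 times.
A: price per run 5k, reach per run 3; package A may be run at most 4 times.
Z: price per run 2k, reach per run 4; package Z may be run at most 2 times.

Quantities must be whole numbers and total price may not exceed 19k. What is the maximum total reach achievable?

Take 2×G and 2×Z: price 16 ≤ 19, reach 2·6 + 2·4 = 20.
Z has the best ratio (4/2) and is taken to its limit of 2; remaining capacity is filled optimally with the others.

20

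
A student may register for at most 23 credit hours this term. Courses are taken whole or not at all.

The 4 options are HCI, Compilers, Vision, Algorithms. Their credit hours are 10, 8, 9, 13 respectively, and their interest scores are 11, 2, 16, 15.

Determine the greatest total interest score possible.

31

Take Vision and Algorithms: credit hours 9 + 13 = 22 ≤ 23, interest score 16 + 15 = 31.
No other feasible combination does better.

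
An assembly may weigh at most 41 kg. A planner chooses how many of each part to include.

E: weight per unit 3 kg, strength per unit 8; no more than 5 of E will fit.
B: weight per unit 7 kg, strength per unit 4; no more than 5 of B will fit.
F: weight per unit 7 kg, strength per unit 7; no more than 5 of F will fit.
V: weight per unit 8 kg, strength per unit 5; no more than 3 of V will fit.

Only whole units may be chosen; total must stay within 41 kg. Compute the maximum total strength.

This is a bounded integer knapsack.
E has the best ratio (8/3); taking only E gives at most 5×8 = 40 (stopped by the supply cap of 5).
Mixing does better — 5×E and 3×F: weight 36 ≤ 41, strength 5·8 + 3·7 = 61.

61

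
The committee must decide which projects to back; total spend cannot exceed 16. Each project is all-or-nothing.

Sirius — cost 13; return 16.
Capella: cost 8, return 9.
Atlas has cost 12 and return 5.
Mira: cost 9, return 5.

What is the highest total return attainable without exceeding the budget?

This is a 0-1 knapsack instance.
Take Sirius: cost 13 ≤ 16, return 16.
No other feasible combination does better.

16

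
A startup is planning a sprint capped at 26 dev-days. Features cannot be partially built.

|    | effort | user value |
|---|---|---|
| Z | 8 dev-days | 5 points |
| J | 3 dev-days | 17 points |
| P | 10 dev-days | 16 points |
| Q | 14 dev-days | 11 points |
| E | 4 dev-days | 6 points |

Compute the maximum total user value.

44

Allowing fractional choices, the relaxed optimum would be about 46.1, but features are indivisible.
J + P + E: effort 3 + 10 + 4 = 17 ≤ 26, user value 17 + 16 + 6 = 39.
Z + J + P + E: effort 8 + 3 + 10 + 4 = 25 ≤ 26, user value 5 + 17 + 16 + 6 = 44.
Best is Z, J, P, and E with total user value 44.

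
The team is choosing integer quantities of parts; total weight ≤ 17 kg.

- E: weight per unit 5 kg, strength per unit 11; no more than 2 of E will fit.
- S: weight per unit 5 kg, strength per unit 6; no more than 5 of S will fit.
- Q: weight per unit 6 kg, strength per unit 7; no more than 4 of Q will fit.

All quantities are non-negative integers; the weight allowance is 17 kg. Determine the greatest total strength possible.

29

2×E and 1×S: weight 15 ≤ 17, strength 2·11 + 1·6 = 28.
2×E and 1×Q: weight 16 ≤ 17, strength 2·11 + 1·7 = 29.
Best is 29.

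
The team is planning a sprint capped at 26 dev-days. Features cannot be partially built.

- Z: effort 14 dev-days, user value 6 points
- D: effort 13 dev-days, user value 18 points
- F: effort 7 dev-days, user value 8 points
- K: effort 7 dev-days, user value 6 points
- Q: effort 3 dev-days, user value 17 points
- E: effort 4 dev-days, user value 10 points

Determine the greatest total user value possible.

45

D + Q + E: effort 13 + 3 + 4 = 20 ≤ 26, user value 18 + 17 + 10 = 45.
D + F + Q: effort 13 + 7 + 3 = 23 ≤ 26, user value 18 + 8 + 17 = 43.
Best is D, Q, and E with total user value 45.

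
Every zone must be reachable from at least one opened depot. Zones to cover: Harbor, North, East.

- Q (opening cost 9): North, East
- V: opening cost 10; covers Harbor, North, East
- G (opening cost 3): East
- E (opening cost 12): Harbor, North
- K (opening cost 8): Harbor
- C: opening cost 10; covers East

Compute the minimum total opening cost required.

The greedy cost-per-new-zone heuristic would pick G and V for 13, but a cheaper cover exists.
V alone covers Harbor, North, East — every zone.
Total opening cost: 10.
No cover costs less than 10.

10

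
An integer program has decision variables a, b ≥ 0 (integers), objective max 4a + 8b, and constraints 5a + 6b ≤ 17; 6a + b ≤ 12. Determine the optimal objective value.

20

(a,b)=(1,2): 5·1+6·2=17≤17, 6·1+1·2=8≤12, objective 20.
(a,b)=(0,2): 5·0+6·2=12≤17, 6·0+1·2=2≤12, objective 16.
Maximum is 20 at (a,b)=(1,2).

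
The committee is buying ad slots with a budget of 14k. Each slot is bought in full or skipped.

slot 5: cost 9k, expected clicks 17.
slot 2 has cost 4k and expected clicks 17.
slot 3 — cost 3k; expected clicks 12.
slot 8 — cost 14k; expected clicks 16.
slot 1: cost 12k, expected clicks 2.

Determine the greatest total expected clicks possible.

Allowing fractional choices, the relaxed optimum would be about 42.2, but ad slots are indivisible.
slot 2 + slot 3: cost 4 + 3 = 7 ≤ 14, expected clicks 17 + 12 = 29.
slot 5 + slot 2: cost 9 + 4 = 13 ≤ 14, expected clicks 17 + 17 = 34.
slot 5 + slot 3: cost 9 + 3 = 12 ≤ 14, expected clicks 17 + 12 = 29.
Best is slot 5 and slot 2 with total expected clicks 34.

34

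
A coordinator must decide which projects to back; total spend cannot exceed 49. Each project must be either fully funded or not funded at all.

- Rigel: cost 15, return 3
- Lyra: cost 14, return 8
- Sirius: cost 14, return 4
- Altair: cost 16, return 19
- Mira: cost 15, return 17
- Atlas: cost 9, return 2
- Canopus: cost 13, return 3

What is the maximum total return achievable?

Allowing fractional choices, the relaxed optimum would be about 45.1, but projects are indivisible.
Sirius + Altair + Mira: cost 14 + 16 + 15 = 45 ≤ 49, return 4 + 19 + 17 = 40.
Altair + Mira + Canopus: cost 16 + 15 + 13 = 44 ≤ 49, return 19 + 17 + 3 = 39.
Lyra + Altair + Mira: cost 14 + 16 + 15 = 45 ≤ 49, return 8 + 19 + 17 = 44.
Best is Lyra, Altair, and Mira with total return 44.

44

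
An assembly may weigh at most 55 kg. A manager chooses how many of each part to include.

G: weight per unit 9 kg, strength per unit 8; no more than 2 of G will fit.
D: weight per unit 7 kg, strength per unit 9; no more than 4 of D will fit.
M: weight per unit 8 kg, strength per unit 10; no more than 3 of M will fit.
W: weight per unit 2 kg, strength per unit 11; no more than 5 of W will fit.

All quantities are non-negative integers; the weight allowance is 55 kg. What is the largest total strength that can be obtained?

112

This is a bounded integer knapsack.
W has the best ratio (11/2); taking only W gives at most 5×11 = 55 (stopped by the supply cap of 5).
Mixing does better — 3×D, 3×M, and 5×W: weight 55 ≤ 55, strength 3·9 + 3·10 + 5·11 = 112.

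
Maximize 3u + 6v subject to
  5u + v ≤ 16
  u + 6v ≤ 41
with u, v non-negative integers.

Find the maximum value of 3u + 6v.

Relaxing integrality, the LP optimum is 44.79 at (u,v) = (1.9, 6.52), which is not an integer point.
(u,v)=(2,6): 5·2+1·6=16≤16, 1·2+6·6=38≤41, objective 42.
(u,v)=(1,6): 5·1+1·6=11≤16, 1·1+6·6=37≤41, objective 39.
(u,v)=(0,6): 5·0+1·6=6≤16, 1·0+6·6=36≤41, objective 36.
(u,v)=(2,5): 5·2+1·5=15≤16, 1·2+6·5=32≤41, objective 36.
No feasible integer point exceeds 42.

42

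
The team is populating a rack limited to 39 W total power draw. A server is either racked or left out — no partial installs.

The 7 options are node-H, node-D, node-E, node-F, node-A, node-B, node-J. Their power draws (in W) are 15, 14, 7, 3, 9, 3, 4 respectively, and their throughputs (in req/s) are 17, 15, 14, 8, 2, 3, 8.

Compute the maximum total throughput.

54

node-H + node-D + node-F + node-B + node-J: power draw 15 + 14 + 3 + 3 + 4 = 39 ≤ 39, throughput 17 + 15 + 8 + 3 + 8 = 51.
node-H + node-D + node-E + node-F: power draw 15 + 14 + 7 + 3 = 39 ≤ 39, throughput 17 + 15 + 14 + 8 = 54.
node-H + node-E + node-F + node-B + node-J: power draw 15 + 7 + 3 + 3 + 4 = 32 ≤ 39, throughput 17 + 14 + 8 + 3 + 8 = 50.
Best is node-H, node-D, node-E, and node-F with total throughput 54.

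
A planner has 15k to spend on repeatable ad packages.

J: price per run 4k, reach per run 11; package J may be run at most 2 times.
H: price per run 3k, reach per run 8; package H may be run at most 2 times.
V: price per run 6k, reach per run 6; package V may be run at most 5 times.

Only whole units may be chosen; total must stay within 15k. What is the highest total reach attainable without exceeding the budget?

38

This is a bounded integer knapsack.
2×J and 1×H: price 11 ≤ 15, reach 2·11 + 1·8 = 30.
2×J and 2×H: price 14 ≤ 15, reach 2·11 + 2·8 = 38.
Best is 38.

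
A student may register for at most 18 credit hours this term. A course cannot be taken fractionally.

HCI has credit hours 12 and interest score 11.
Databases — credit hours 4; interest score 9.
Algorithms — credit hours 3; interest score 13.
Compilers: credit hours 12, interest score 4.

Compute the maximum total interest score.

24

This is an integer program with binary decision variables.
HCI + Databases: credit hours 12 + 4 = 16 ≤ 18, interest score 11 + 9 = 20.
Databases + Algorithms: credit hours 4 + 3 = 7 ≤ 18, interest score 9 + 13 = 22.
HCI + Algorithms: credit hours 12 + 3 = 15 ≤ 18, interest score 11 + 13 = 24.
Best is HCI and Algorithms with total interest score 24.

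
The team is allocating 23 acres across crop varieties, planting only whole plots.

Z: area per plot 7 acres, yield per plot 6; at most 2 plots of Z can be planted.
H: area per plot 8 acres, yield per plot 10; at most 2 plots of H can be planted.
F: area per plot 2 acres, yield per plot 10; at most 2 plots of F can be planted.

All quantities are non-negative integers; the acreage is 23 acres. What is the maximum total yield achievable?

40

F has the best ratio (10/2); taking only F gives at most 2×10 = 20 (stopped by the supply cap of 2).
Mixing does better — 2×H and 2×F: area 20 ≤ 23, yield 2·10 + 2·10 = 40.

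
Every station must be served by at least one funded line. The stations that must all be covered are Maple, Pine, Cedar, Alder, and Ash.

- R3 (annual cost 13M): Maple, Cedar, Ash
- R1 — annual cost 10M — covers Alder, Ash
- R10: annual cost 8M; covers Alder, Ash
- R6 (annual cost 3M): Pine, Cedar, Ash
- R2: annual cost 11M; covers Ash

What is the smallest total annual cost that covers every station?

This is a weighted set-cover instance.
Choose R3, R10, and R6: together they cover Maple, Pine, Cedar, Alder, Ash — every station.
Total annual cost: 13 + 8 + 3 = 24.
No cover costs less than 24.

24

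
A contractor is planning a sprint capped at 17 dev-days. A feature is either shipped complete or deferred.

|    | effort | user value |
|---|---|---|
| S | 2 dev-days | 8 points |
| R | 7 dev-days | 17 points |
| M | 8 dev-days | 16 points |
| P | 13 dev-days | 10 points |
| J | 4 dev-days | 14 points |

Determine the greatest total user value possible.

Take S, R, and M: effort 2 + 7 + 8 = 17 ≤ 17, user value 8 + 17 + 16 = 41.
No other feasible combination does better.

41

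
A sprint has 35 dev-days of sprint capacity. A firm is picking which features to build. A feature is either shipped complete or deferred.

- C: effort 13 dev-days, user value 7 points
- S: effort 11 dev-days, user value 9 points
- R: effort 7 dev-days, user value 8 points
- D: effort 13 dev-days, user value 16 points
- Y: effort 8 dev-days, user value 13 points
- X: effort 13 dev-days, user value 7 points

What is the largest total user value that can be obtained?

38

S + D + Y: effort 11 + 13 + 8 = 32 ≤ 35, user value 9 + 16 + 13 = 38.
C + D + Y: effort 13 + 13 + 8 = 34 ≤ 35, user value 7 + 16 + 13 = 36.
R + D + Y: effort 7 + 13 + 8 = 28 ≤ 35, user value 8 + 16 + 13 = 37.
Best is S, D, and Y with total user value 38.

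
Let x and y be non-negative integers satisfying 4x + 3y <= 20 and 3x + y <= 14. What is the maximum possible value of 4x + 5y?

30

Relaxing integrality, the LP optimum is 33.33 at (x,y) = (0, 6.67), which is not an integer point.
(x,y)=(0,6) is feasible, giving 30.
(x,y)=(1,5) is feasible, giving 29.
(x,y)=(0,5) is feasible, giving 25.
No feasible integer point exceeds 30.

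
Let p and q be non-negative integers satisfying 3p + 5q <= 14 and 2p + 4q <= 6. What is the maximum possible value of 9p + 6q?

(p,q)=(3,0) is feasible, giving 27.
(p,q)=(2,0) is feasible, giving 18.
No feasible integer point exceeds 27.

27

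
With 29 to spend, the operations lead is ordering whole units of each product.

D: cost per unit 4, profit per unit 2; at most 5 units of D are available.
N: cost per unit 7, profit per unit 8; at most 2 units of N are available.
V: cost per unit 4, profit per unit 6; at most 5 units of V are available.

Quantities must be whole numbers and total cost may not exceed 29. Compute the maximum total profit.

2×N and 3×V: cost 26 ≤ 29, profit 2·8 + 3·6 = 34.
1×N and 5×V: cost 27 ≤ 29, profit 1·8 + 5·6 = 38.
Best is 38.

38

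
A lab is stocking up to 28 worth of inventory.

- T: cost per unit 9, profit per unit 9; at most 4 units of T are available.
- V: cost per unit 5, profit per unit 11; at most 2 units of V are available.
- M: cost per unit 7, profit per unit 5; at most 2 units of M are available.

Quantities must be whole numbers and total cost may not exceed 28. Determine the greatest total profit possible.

40

V has the best ratio (11/5); taking only V gives at most 2×11 = 22 (stopped by the supply cap of 2).
Mixing does better — 2×T and 2×V: cost 28 ≤ 28, profit 2·9 + 2·11 = 40.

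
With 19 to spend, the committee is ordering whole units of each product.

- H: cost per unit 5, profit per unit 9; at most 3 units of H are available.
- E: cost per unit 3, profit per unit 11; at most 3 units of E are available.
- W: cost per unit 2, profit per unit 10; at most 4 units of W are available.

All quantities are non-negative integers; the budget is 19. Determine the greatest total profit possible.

73

W has the best ratio (10/2); taking only W gives at most 4×10 = 40 (stopped by the supply cap of 4).
Mixing does better — 3×E and 4×W: cost 17 ≤ 19, profit 3·11 + 4·10 = 73.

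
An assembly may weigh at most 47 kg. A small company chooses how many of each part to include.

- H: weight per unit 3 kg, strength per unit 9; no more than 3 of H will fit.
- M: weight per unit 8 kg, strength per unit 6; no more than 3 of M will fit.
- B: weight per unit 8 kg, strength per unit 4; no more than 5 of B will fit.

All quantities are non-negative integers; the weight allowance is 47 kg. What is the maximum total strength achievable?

49

H has the best ratio (9/3); taking only H gives at most 3×9 = 27 (stopped by the supply cap of 3).
Mixing does better — 3×H, 3×M, and 1×B: weight 41 ≤ 47, strength 3·9 + 3·6 + 1·4 = 49.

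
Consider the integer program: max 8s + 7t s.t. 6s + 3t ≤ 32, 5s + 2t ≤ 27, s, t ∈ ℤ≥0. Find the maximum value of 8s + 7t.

(s,t)=(0,10): 6·0+3·10=30≤32, 5·0+2·10=20≤27, objective 70.
(s,t)=(0,9): 6·0+3·9=27≤32, 5·0+2·9=18≤27, objective 63.
The best lattice point is (0,10), giving 70.

70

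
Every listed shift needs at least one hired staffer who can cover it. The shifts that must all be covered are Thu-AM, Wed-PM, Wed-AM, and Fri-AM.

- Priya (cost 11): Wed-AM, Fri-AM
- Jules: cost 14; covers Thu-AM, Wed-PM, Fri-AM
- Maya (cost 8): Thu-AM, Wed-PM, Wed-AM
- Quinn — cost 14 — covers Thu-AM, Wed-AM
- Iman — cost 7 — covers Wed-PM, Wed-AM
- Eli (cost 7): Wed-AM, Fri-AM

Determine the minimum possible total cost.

This is a weighted set-cover instance.
Choose Maya and Eli: together they cover Thu-AM, Wed-PM, Wed-AM, Fri-AM — every shift.
Total cost: 8 + 7 = 15.

15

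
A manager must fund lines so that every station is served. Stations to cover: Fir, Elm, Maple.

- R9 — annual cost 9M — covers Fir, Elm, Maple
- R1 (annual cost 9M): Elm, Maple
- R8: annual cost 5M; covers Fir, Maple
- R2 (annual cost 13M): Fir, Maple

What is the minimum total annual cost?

9

R9 alone covers Fir, Elm, Maple — every station.
Total annual cost: 9.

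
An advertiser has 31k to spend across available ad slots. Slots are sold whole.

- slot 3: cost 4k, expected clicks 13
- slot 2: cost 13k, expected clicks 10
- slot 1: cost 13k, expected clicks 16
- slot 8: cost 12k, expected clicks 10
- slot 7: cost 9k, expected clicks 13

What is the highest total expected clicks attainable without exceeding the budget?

42

Treat it as a binary knapsack problem.
Allowing fractional choices, the relaxed optimum would be about 46.2, but ad slots are indivisible.
slot 3 + slot 1 + slot 8: cost 4 + 13 + 12 = 29 ≤ 31, expected clicks 13 + 16 + 10 = 39.
slot 3 + slot 1 + slot 7: cost 4 + 13 + 9 = 26 ≤ 31, expected clicks 13 + 16 + 13 = 42.
Best is slot 3, slot 1, and slot 7 with total expected clicks 42.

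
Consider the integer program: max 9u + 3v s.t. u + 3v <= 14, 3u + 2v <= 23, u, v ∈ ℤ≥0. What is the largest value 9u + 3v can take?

The continuous relaxation peaks at (7.67, 0) with value 69.00; rounding to a feasible lattice point costs some objective.
(u,v)=(7,1) is feasible, giving 66.
(u,v)=(7,0) is feasible, giving 63.
No feasible integer point exceeds 66.

66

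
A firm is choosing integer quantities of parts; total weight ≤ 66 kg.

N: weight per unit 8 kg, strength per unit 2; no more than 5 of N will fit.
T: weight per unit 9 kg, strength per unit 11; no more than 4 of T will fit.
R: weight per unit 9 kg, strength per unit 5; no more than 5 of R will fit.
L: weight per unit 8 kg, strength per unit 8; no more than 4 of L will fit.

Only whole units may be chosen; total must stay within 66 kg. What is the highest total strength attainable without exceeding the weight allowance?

This is a bounded integer knapsack.
T has the best ratio (11/9); taking only T gives at most 4×11 = 44 (stopped by the supply cap of 4).
Mixing does better — 4×T and 3×L: weight 60 ≤ 66, strength 4·11 + 3·8 = 68.

68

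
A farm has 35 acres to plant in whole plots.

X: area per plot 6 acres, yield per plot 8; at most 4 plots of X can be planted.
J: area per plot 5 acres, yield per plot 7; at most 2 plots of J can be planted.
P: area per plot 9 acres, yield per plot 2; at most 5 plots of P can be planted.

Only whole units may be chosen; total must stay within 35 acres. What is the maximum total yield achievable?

46

4×X and 2×J: area 34 ≤ 35, yield 4·8 + 2·7 = 46.
4×X and 1×J: area 29 ≤ 35, yield 4·8 + 1·7 = 39.
Best is 46.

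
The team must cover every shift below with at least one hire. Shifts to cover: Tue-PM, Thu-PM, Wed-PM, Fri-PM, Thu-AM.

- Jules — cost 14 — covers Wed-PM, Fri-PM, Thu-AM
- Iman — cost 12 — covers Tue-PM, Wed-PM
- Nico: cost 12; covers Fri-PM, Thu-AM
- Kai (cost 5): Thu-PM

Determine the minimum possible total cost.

29

The greedy cost-per-new-shift heuristic would pick Jules, Kai, and Iman for 31, but a cheaper cover exists.
Choose Iman, Nico, and Kai: together they cover Tue-PM, Thu-PM, Wed-PM, Fri-PM, Thu-AM — every shift.
Total cost: 12 + 12 + 5 = 29.
No cover costs less than 29.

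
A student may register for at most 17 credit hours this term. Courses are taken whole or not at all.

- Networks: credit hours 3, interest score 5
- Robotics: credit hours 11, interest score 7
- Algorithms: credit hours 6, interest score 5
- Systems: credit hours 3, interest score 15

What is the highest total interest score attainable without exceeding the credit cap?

27

This is a 0-1 knapsack instance.
Robotics + Systems: credit hours 11 + 3 = 14 ≤ 17, interest score 7 + 15 = 22.
Networks + Algorithms + Systems: credit hours 3 + 6 + 3 = 12 ≤ 17, interest score 5 + 5 + 15 = 25.
Networks + Robotics + Systems: credit hours 3 + 11 + 3 = 17 ≤ 17, interest score 5 + 7 + 15 = 27.
Best is Networks, Robotics, and Systems with total interest score 27.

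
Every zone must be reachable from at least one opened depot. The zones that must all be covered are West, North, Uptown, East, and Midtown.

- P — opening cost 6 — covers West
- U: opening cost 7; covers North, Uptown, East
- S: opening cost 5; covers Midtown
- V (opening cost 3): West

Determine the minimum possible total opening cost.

15

This is a weighted set-cover instance.
Choose U, S, and V: together they cover West, North, Uptown, East, Midtown — every zone.
Total opening cost: 7 + 5 + 3 = 15.
No cover costs less than 15.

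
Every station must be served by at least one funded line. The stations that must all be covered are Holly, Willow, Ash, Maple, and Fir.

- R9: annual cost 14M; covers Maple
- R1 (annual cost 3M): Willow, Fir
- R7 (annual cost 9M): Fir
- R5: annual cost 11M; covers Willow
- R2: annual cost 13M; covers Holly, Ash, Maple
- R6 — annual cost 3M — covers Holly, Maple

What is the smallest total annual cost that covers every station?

16

The greedy cost-per-new-station heuristic would pick R1, R6, and R2 for 19, but a cheaper cover exists.
Choose R1 and R2: together they cover Holly, Willow, Ash, Maple, Fir — every station.
Total annual cost: 3 + 13 = 16.
No cover costs less than 16.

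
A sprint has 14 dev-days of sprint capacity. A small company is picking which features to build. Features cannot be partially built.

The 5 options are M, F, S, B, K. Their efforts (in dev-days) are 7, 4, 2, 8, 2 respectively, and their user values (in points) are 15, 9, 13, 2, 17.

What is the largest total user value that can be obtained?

This is a 0-1 knapsack instance.
Allowing fractional choices, the relaxed optimum would be about 51.9, but features are indivisible.
F + S + K: effort 4 + 2 + 2 = 8 ≤ 14, user value 9 + 13 + 17 = 39.
M + S + K: effort 7 + 2 + 2 = 11 ≤ 14, user value 15 + 13 + 17 = 45.
M + F + K: effort 7 + 4 + 2 = 13 ≤ 14, user value 15 + 9 + 17 = 41.
Best is M, S, and K with total user value 45.

45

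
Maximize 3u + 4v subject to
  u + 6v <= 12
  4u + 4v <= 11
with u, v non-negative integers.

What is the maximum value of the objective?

(u,v)=(0,2): 1·0+6·2=12≤12, 4·0+4·2=8≤11, objective 8.
(u,v)=(1,1): 1·1+6·1=7≤12, 4·1+4·1=8≤11, objective 7.
(u,v)=(0,1): 1·0+6·1=6≤12, 4·0+4·1=4≤11, objective 4.
Maximum is 8 at (u,v)=(0,2).

8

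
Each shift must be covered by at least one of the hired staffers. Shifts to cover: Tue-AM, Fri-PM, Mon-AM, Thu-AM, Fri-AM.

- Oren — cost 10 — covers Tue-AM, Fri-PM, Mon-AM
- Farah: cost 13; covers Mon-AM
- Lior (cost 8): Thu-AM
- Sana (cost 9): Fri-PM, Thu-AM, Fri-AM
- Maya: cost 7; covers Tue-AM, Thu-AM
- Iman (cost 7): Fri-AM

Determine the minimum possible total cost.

Choose Oren and Sana: together they cover Tue-AM, Fri-PM, Mon-AM, Thu-AM, Fri-AM — every shift.
Total cost: 10 + 9 = 19.

19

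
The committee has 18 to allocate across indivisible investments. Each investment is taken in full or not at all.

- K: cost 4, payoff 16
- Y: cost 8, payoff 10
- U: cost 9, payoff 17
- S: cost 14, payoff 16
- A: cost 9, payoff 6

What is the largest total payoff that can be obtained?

33

Take K and U: cost 4 + 9 = 13 ≤ 18, payoff 16 + 17 = 33.
No other feasible combination does better.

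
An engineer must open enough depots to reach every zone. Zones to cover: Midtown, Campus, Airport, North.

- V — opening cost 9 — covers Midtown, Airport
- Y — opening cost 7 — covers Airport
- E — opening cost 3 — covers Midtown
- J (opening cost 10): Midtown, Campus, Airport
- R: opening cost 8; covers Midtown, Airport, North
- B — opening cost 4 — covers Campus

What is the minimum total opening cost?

Choose R and B: together they cover Midtown, Campus, Airport, North — every zone.
Total opening cost: 8 + 4 = 12.

12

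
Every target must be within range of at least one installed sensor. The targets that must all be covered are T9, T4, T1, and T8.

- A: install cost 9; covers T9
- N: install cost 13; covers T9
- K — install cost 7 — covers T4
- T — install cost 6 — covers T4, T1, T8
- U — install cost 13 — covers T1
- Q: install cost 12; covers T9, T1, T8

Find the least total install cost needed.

15

Choose A and T: together they cover T9, T4, T1, T8 — every target.
Total install cost: 9 + 6 = 15.
No cover costs less than 15.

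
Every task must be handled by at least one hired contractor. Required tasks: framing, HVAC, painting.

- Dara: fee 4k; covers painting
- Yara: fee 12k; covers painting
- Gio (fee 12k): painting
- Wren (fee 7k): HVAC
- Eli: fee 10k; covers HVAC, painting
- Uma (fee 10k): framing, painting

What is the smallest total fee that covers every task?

17

The greedy cost-per-new-task heuristic would pick Dara, Wren, and Uma for 21, but a cheaper cover exists.
Choose Wren and Uma: together they cover framing, HVAC, painting — every task.
Total fee: 7 + 10 = 17.
No cover costs less than 17.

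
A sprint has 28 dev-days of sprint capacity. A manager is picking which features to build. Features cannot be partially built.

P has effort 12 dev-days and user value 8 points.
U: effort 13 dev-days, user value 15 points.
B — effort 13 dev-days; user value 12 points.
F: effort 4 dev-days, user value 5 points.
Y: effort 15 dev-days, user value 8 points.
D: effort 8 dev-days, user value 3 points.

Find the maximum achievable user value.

Take U and B: effort 13 + 13 = 26 ≤ 28, user value 15 + 12 = 27.
No other feasible combination does better.

27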